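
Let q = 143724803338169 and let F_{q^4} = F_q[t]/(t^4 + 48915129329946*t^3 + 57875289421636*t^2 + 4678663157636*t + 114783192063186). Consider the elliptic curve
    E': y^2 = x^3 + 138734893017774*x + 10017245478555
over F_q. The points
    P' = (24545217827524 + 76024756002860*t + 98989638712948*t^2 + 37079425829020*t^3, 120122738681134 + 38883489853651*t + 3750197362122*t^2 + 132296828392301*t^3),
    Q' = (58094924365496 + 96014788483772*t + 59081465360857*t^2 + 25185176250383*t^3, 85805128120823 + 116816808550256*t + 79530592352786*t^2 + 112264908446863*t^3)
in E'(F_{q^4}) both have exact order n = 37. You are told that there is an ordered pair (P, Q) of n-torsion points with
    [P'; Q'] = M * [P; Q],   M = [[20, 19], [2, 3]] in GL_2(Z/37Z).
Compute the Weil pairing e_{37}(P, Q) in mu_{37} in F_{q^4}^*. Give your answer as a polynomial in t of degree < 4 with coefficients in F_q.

e_{37}(aP+bQ,cP+dQ) = e_{37}(P,Q)^(ad-bc); with (a,b,c,d)=(20,19,2,3) this gives the det-37 law.
det M = 20*3 - 19*2 = 22 = 22 (mod 37); 22^{-1} = 32 (mod 37).
Double-and-add over 100101: 6-1 doublings, 3-1 additions; each step l_{T,T}/v_{2T} or l_{T,P'}/v at Q'+S for random S.
So e_{37}(P',Q') = 1230530678141 + 4421164780546*t + 40415414505677*t^2 + 62207520276865*t^3.
Finally e_{37}(P,Q) = 5668474151860 + 7564773809931*t + 125049350173662*t^2 + 136108849050368*t^3.

5668474151860 + 7564773809931*t + 125049350173662*t^2 + 136108849050368*t^3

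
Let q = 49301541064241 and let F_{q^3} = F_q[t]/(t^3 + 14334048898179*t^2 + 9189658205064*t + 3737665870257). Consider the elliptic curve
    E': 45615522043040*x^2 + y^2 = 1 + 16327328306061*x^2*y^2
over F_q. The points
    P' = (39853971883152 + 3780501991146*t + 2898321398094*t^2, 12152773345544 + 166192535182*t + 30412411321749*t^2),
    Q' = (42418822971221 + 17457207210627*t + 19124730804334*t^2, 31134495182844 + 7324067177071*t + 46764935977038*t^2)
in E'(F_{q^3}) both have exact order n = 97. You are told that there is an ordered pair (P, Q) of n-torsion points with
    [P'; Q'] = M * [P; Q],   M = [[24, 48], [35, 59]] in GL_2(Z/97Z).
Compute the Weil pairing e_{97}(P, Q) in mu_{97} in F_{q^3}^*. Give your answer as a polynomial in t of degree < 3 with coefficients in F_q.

32955521104528 + 14095881081263*t + 17279498637837*t^2

Alternating bilinearity on E[97] (values in mu_{97} in F_{49301541064241^3}) gives e(P',Q') = e(P,Q)^det(M).
det M = 24*59 - 48*35 = -264 = 27 (mod 97); 27^{-1} = 18 (mod 97).
Edwards a_E,d_E -> Montgomery A=42664518416858,B=4616364550124 -> Weierstrass 11132719549620,27413127072985 via alpha=2106884880810,beta=19647433700305.
Run Miller on y^2=x^3+11132719549620*x+27413127072985 over F_{49301541064241}: ladder 1100001 (7 bits); e = f_P(D_Q)/f_Q(D_P).
f_P(D_Q)/f_Q(D_P) = 15963043647166 + 41287925480473*t + 43554546448839*t^2.
Thus e_{97}(P,Q) = 32955521104528 + 14095881081263*t + 17279498637837*t^2.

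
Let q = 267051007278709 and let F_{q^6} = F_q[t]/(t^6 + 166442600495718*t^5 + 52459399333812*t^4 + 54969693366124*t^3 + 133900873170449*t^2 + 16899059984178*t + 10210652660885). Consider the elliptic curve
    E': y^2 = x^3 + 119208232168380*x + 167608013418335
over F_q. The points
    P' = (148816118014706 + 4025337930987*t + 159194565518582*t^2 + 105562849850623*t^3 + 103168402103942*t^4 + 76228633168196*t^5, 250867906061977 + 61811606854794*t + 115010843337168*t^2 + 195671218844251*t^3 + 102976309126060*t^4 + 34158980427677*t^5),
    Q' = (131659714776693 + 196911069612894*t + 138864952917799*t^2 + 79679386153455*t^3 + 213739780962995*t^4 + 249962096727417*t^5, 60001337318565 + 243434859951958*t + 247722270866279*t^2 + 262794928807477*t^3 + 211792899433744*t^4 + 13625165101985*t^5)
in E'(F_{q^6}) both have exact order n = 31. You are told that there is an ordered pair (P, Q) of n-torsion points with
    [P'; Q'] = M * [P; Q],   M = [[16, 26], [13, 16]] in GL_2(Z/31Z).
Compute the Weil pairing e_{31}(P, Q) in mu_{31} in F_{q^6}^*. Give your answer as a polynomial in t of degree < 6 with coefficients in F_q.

Under M = [[16,26],[13,16]] in GL_2(Z/31), e_{31}(P',Q') = e_{31}(P,Q)^(16*16-26*13 mod 31).
16*16 - 26*13 = -82; reduced mod 31: det = 11, inverse 17.
Double-and-add over 11111: 5-1 doublings, 5-1 additions; each step l_{T,T}/v_{2T} or l_{T,P'}/v at Q'+S for random S.
Result: e(P',Q') = 203518816085972 + 159422790872515*t + 119518743004121*t^2 + 33155626137716*t^3 + 231076218087875*t^4 + 73055199728268*t^5.
(203518816085972 + 159422790872515*t + 119518743004121*t^2 + 33155626137716*t^3 + 231076218087875*t^4 + 73055199728268*t^5)^{17} mod (267051007278709,f) = 19195658291859 + 132000613813953*t + 98376973276941*t^2 + 128044136648740*t^3 + 137878424357139*t^4 + 78415955027254*t^5.

19195658291859 + 132000613813953*t + 98376973276941*t^2 + 128044136648740*t^3 + 137878424357139*t^4 + 78415955027254*t^5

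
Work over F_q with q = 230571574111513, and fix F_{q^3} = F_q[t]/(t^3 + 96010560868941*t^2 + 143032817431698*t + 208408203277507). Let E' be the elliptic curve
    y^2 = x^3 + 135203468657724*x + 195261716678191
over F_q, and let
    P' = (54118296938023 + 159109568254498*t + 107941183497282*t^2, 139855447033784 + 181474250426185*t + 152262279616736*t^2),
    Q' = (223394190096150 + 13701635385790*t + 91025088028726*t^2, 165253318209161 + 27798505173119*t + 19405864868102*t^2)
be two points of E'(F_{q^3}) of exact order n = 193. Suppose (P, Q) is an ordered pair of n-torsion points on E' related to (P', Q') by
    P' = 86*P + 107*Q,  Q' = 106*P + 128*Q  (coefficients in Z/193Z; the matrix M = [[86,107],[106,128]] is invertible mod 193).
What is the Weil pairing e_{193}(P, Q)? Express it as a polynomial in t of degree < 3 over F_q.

107934491701906 + 162990910811786*t + 130456450654690*t^2

Under M = [[86,107],[106,128]] in GL_2(Z/193), e_{193}(P',Q') = e_{193}(P,Q)^(86*128-107*106 mod 193).
86*128 - 107*106 = -334; reduced mod 193: det = 52, inverse 26.
n = 193 = (11000001)_2 (8 bits, wt 3); accumulate f_{193,P'}(Q'+S)/f_{193,P'}(S) along the 7-step ladder.
Miller gives e_{193}(P',Q') = 5450500109907 + 143477329148308*t + 43837255431701*t^2 in F_{230571574111513^3}.
Raise to 26: e(P,Q) = 107934491701906 + 162990910811786*t + 130456450654690*t^2 in mu_{193}.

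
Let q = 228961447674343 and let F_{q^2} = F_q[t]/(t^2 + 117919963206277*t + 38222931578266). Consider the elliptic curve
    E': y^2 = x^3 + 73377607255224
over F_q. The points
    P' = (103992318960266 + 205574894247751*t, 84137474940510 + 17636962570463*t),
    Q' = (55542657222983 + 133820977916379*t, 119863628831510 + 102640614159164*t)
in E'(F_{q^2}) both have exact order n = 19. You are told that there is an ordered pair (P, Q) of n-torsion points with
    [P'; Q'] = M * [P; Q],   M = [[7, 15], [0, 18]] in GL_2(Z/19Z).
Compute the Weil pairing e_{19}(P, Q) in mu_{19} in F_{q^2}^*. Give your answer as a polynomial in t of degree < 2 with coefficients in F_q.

17484678124821 + 172016540172465*t

Alternating bilinearity on E[19] (values in mu_{19} in F_{228961447674343^2}) gives e(P',Q') = e(P,Q)^det(M).
7*18 - 15*0 = 126; reduced mod 19: det = 12, inverse 8.
n = 19 = (10011)_2 (5 bits, wt 3); accumulate f_{19,P'}(Q'+S)/f_{19,P'}(S) along the 4-step ladder.
The quotient is 227833853149625 + 151775340838054*t.
Thus e_{19}(P,Q) = 17484678124821 + 172016540172465*t.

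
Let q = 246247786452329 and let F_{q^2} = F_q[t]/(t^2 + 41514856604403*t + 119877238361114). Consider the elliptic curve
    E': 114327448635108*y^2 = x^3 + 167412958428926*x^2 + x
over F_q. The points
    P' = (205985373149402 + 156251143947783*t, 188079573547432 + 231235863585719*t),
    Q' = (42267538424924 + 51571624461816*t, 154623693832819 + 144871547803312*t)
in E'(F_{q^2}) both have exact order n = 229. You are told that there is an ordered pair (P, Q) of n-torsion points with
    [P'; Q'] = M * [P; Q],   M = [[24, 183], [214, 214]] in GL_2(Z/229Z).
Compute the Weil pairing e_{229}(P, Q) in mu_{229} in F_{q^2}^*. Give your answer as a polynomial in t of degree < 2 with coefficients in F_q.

Under M = [[24,183],[214,214]] in GL_2(Z/229), e_{229}(P',Q') = e_{229}(P,Q)^(24*214-183*214 mod 229).
Hence e(P,Q) = e(P',Q')^{135} where 135 = 95^{-1} mod 229.
Undo Montgomery via alpha=152224125686768, beta=55744886927090: (a',b')=(101970496681837,0) over F_{246247786452329}.
8-bit Miller (11100101) on E'/F_{246247786452329} with a'=101970496681837, b'=0: accumulate tangent/chord ratios at Q'+S and P'+S'.
So e_{229}(P',Q') = 113087038118915 + 174163366752610*t.
e_{229}(P,Q) = (113087038118915 + 174163366752610*t)^{135} = 154974882929036 + 35146436670742*t.

154974882929036 + 35146436670742*t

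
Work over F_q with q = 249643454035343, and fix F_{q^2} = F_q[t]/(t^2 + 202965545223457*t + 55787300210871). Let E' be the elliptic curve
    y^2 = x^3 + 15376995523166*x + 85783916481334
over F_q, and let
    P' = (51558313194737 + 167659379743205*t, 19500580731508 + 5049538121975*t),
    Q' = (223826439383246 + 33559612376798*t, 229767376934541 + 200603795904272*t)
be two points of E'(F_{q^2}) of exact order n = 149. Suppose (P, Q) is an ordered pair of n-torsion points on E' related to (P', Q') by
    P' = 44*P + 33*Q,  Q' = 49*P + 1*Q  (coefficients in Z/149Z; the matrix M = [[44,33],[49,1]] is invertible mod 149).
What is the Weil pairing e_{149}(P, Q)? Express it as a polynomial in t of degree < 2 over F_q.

Since e_{149}(P,P)=e_{149}(Q,Q)=1 and e_{149}(Q,P)=e_{149}(P,Q)^{-1}, expanding e_{149}(44*P + 33*Q,49*P + 1*Q) leaves e(P,Q)^det(M).
44*1 - 33*49 = -1573; reduced mod 149: det = 66, inverse 70.
Miller loop for e_{149} over F_{249643454035343^2}: bits of 149 = 10010101; 7 double steps + 3 add steps, l/v at each.
f_P(D_Q)/f_Q(D_P) = 168645328251283 + 93069921253091*t.
e_{149}(P,Q) = (168645328251283 + 93069921253091*t)^{70} = 22805588176867 + 241704575382210*t.

22805588176867 + 241704575382210*t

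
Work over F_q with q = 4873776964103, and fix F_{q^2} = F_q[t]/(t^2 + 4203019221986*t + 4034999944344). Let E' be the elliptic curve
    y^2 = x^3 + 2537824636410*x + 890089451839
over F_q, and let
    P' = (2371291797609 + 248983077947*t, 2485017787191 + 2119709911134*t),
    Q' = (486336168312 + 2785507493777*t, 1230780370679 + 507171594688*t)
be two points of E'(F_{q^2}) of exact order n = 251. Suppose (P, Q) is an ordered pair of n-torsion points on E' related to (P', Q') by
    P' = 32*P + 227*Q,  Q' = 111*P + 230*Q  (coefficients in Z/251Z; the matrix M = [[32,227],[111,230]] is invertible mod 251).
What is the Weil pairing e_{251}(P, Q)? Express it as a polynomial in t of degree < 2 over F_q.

e_{251}(aP+bQ,cP+dQ) = e_{251}(P,Q)^(ad-bc); with (a,b,c,d)=(32,227,111,230) this gives the det-251 law.
det(M) mod 251 = 235; its inverse in (Z/251)^* is 47 (check: 235*47 mod 251 = 1).
Build f_{251,P'} and f_{251,Q'} via the 8-bit ladder of 251=11111011_2; evaluate at shifted divisors; quotient in F_{4873776964103^2}.
Result: e(P',Q') = 2770438047954 + 4603556669474*t.
Thus e_{251}(P,Q) = 426815521404 + 1192409111755*t.

426815521404 + 1192409111755*t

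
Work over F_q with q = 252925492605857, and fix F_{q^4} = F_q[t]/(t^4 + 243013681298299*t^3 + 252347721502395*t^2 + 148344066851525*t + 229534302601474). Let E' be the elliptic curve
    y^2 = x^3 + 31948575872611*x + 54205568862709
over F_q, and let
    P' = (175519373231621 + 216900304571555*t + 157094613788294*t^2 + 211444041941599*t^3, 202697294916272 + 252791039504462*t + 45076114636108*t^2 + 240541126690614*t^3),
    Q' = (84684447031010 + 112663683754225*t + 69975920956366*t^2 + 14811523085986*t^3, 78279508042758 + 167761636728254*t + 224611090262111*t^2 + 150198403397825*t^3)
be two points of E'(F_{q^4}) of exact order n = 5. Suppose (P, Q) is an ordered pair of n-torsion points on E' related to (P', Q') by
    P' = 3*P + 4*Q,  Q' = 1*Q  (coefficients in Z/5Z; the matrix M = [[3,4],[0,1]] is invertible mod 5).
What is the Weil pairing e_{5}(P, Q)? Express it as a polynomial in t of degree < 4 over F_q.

Since e_{5}(P,P)=e_{5}(Q,Q)=1 and e_{5}(Q,P)=e_{5}(P,Q)^{-1}, expanding e_{5}(3*P + 4*Q,1*Q) leaves e(P,Q)^det(M).
3*1 - 4*0 = 3; reduced mod 5: det = 3, inverse 2.
Run Miller on y^2=x^3+31948575872611*x+54205568862709 over F_{252925492605857}: ladder 101 (3 bits); e = f_P(D_Q)/f_Q(D_P).
e_{5}(P',Q') = 41529050301501 + 26980659453214*t + 121924761488845*t^2 + 67271626714424*t^3.
Raise to 2: e(P,Q) = 169877540476873 + 61462770304622*t + 44023005677179*t^2 + 221189943350559*t^3 in mu_{5}.

169877540476873 + 61462770304622*t + 44023005677179*t^2 + 221189943350559*t^3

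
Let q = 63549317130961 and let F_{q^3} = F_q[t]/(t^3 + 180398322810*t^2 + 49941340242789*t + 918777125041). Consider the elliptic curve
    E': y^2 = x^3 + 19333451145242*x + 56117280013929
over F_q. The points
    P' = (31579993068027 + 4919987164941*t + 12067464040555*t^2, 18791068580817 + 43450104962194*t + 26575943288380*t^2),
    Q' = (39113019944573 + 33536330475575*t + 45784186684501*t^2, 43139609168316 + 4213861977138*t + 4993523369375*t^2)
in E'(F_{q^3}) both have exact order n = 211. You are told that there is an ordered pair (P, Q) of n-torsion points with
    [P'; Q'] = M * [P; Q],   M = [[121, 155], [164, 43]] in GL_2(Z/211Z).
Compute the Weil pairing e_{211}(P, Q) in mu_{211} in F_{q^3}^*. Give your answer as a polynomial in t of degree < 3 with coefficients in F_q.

The 211-Weil pairing on E[211] over F_{63549317130961} is alternating-bilinear: e_{211}(P',Q') = e_{211}(P,Q)^det(M).
Inverting 39 mod 211: 92. Thus e_{211}(P,Q) = e(P',Q')^{92}.
Run Miller on y^2=x^3+19333451145242*x+56117280013929 over F_{63549317130961}: ladder 11010011 (8 bits); e = f_P(D_Q)/f_Q(D_P).
f_P(D_Q)/f_Q(D_P) = 3194329082862 + 60279255540709*t + 46854343860566*t^2.
Raise to 92: e(P,Q) = 22169886652792 + 47002375336917*t + 30238114551114*t^2 in mu_{211}.

22169886652792 + 47002375336917*t + 30238114551114*t^2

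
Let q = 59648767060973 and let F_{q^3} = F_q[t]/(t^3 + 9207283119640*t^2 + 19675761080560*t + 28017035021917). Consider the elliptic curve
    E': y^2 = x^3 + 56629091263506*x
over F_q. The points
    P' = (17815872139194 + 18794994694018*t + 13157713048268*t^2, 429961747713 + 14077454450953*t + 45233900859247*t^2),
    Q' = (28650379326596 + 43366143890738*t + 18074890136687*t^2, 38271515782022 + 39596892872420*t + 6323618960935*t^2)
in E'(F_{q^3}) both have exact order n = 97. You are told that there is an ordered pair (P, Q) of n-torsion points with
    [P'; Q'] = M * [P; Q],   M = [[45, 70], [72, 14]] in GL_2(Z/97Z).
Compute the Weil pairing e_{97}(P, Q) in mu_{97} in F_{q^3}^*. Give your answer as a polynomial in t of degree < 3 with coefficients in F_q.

42612250042623 + 53095195230002*t + 8957051105863*t^2

e_{97}(aP+bQ,cP+dQ) = e_{97}(P,Q)^(ad-bc); with (a,b,c,d)=(45,70,72,14) this gives the det-97 law.
So e_{97}(P,Q) = e_{97}(P',Q')^{28}, since 52*28 = 1 mod 97.
Double-and-add over 1100001: 7-1 doublings, 3-1 additions; each step l_{T,T}/v_{2T} or l_{T,P'}/v at Q'+S for random S.
f_P(D_Q)/f_Q(D_P) = 50240151789352 + 9651244039233*t + 53912017051433*t^2.
Hence e(P,Q) = 42612250042623 + 53095195230002*t + 8957051105863*t^2 in F_{59648767060973^3}^*.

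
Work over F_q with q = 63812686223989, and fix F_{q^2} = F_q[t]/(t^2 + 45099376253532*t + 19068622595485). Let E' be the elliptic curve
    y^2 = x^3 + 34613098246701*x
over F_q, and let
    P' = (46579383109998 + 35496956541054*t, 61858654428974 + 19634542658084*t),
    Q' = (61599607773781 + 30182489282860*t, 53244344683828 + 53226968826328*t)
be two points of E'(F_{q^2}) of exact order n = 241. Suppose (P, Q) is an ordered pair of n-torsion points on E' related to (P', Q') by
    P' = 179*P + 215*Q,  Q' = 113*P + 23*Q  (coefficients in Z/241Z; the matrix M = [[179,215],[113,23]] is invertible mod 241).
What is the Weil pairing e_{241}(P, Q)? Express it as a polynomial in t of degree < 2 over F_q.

e_{241}(aP+bQ,cP+dQ) = e_{241}(P,Q)^(ad-bc); with (a,b,c,d)=(179,215,113,23) this gives the det-241 law.
det M = 179*23 - 215*113 = -20178 = 66 (mod 241); 66^{-1} = 84 (mod 241).
n = 241 = (11110001)_2 (8 bits, wt 5); accumulate f_{241,P'}(Q'+S)/f_{241,P'}(S) along the 7-step ladder.
f_P(D_Q)/f_Q(D_P) = 51852568079699 + 10706080358028*t.
Raise to 84: e(P,Q) = 41322052547256 + 23946525698121*t in mu_{241}.

41322052547256 + 23946525698121*t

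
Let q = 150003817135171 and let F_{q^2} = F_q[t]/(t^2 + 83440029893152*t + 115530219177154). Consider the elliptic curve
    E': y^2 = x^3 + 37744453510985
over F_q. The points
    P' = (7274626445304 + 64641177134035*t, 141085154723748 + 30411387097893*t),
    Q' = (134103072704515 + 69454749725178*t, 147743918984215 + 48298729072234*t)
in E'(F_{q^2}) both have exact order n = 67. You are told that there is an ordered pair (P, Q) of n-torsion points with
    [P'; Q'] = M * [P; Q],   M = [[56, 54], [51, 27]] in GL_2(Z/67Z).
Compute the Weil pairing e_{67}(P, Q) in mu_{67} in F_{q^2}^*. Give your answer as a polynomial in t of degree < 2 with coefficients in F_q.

Under M = [[56,54],[51,27]] in GL_2(Z/67), e_{67}(P',Q') = e_{67}(P,Q)^(56*27-54*51 mod 67).
Inverting 31 mod 67: 13. Thus e_{67}(P,Q) = e(P',Q')^{13}.
7-bit Miller (1000011) on E'/F_{150003817135171} with a'=0, b'=37744453510985: accumulate tangent/chord ratios at Q'+S and P'+S'.
f_P(D_Q)/f_Q(D_P) = 114795866506076 + 94042838968105*t.
e_{67}(P,Q) = (114795866506076 + 94042838968105*t)^{13} = 104818852466834 + 40495000627999*t.

104818852466834 + 40495000627999*t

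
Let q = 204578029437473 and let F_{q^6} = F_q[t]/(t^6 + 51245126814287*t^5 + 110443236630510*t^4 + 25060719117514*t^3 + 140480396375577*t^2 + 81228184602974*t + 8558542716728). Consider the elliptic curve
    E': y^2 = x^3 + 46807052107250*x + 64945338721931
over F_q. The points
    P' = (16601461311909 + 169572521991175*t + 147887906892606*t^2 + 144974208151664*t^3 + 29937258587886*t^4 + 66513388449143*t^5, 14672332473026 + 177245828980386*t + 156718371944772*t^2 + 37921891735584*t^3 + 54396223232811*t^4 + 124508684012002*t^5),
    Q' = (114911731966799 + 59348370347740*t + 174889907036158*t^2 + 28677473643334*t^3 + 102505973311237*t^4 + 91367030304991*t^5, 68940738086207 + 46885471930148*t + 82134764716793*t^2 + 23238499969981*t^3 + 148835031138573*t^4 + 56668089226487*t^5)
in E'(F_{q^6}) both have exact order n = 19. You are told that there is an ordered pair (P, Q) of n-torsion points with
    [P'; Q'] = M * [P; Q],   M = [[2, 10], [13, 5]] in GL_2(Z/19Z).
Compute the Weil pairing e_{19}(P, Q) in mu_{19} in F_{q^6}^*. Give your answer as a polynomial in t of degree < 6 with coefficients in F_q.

75876796082814 + 9944310944224*t + 76259820745394*t^2 + 64803106861637*t^3 + 196778288390439*t^4 + 64207543065451*t^5

Since e_{19}(P,P)=e_{19}(Q,Q)=1 and e_{19}(Q,P)=e_{19}(P,Q)^{-1}, expanding e_{19}(2*P + 10*Q,13*P + 5*Q) leaves e(P,Q)^det(M).
det M = 2*5 - 10*13 = -120 = 13 (mod 19); 13^{-1} = 3 (mod 19).
Run Miller on y^2=x^3+46807052107250*x+64945338721931 over F_{204578029437473}: ladder 10011 (5 bits); e = f_P(D_Q)/f_Q(D_P).
e_{19}(P',Q') = 33987298456659 + 110378183429611*t + 92816177439417*t^2 + 19333203573302*t^3 + 121575969392245*t^4 + 164002447124322*t^5.
(33987298456659 + 110378183429611*t + 92816177439417*t^2 + 19333203573302*t^3 + 121575969392245*t^4 + 164002447124322*t^5)^{3} mod (204578029437473,f) = 75876796082814 + 9944310944224*t + 76259820745394*t^2 + 64803106861637*t^3 + 196778288390439*t^4 + 64207543065451*t^5.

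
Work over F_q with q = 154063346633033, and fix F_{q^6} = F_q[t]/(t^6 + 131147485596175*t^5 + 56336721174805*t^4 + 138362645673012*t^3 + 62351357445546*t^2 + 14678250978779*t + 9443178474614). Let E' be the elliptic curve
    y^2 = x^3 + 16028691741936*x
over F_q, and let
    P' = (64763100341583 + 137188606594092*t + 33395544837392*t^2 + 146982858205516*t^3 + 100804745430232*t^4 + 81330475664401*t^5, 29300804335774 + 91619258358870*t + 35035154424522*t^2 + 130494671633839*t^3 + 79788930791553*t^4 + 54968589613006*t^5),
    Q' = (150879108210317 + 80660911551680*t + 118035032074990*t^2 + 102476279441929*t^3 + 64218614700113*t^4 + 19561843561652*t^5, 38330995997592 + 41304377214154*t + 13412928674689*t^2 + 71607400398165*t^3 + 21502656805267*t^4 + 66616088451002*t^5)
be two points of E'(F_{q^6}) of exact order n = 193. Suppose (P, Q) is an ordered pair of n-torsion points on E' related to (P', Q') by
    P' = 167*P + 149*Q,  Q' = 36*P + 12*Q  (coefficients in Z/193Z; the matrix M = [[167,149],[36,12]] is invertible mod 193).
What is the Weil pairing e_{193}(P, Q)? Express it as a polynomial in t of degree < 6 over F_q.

121160554485961 + 64384525224576*t + 18289643725642*t^2 + 139598173112366*t^3 + 130188786951741*t^4 + 125023214321912*t^5

Under M = [[167,149],[36,12]] in GL_2(Z/193), e_{193}(P',Q') = e_{193}(P,Q)^(167*12-149*36 mod 193).
Hence e(P,Q) = e(P',Q')^{171} where 171 = 114^{-1} mod 193.
Miller loop for e_{193} over F_{154063346633033^6}: bits of 193 = 11000001; 7 double steps + 2 add steps, l/v at each.
So e_{193}(P',Q') = 14802833829901 + 39168029056146*t + 11969125236114*t^2 + 53080740699566*t^3 + 18903174917875*t^4 + 71365398595181*t^5.
Hence e(P,Q) = 121160554485961 + 64384525224576*t + 18289643725642*t^2 + 139598173112366*t^3 + 130188786951741*t^4 + 125023214321912*t^5 in F_{154063346633033^6}^*.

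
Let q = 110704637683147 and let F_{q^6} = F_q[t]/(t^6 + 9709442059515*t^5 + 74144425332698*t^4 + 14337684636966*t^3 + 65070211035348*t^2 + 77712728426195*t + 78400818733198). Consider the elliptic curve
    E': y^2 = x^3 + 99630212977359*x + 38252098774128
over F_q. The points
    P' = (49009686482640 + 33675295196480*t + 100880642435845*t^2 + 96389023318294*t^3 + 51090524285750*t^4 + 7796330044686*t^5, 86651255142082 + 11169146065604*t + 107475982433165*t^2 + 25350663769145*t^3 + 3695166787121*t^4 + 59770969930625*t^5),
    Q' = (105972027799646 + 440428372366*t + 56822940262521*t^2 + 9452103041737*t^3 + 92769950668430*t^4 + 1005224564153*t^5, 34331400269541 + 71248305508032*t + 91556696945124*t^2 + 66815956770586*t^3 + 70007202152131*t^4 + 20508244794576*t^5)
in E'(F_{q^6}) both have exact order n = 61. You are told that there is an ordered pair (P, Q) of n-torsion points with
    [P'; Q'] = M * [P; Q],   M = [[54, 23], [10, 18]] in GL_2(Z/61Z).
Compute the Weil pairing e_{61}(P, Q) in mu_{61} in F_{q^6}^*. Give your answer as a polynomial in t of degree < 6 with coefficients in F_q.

309690596208 + 87406371753616*t + 83192115516226*t^2 + 15166279781049*t^3 + 109876823673898*t^4 + 82482531141561*t^5

Alternating bilinearity on E[61] (values in mu_{61} in F_{110704637683147^6}) gives e(P',Q') = e(P,Q)^det(M).
Inverting 10 mod 61: 55. Thus e_{61}(P,Q) = e(P',Q')^{55}.
6-bit Miller (111101) on E'/F_{110704637683147} with a'=99630212977359, b'=38252098774128: accumulate tangent/chord ratios at Q'+S and P'+S'.
Miller gives e_{61}(P',Q') = 69872757029297 + 85942613423209*t + 107513852757868*t^2 + 84808303182484*t^3 + 39810413019896*t^4 + 56661036403201*t^5 in F_{110704637683147^6}.
Hence e(P,Q) = 309690596208 + 87406371753616*t + 83192115516226*t^2 + 15166279781049*t^3 + 109876823673898*t^4 + 82482531141561*t^5 in F_{110704637683147^6}^*.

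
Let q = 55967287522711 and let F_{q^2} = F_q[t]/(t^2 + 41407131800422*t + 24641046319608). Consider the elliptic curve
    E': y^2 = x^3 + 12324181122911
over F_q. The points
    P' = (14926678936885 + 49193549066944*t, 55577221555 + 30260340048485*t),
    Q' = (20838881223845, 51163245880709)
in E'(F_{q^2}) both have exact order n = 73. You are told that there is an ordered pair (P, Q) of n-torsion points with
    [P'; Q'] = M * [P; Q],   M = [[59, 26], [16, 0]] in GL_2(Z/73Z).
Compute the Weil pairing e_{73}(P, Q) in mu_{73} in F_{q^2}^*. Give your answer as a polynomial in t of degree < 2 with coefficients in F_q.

54945356258508 + 23360961733586*t

Since e_{73}(P,P)=e_{73}(Q,Q)=1 and e_{73}(Q,P)=e_{73}(P,Q)^{-1}, expanding e_{73}(59*P + 26*Q,16*P) leaves e(P,Q)^det(M).
59*0 - 26*16 = -416; reduced mod 73: det = 22, inverse 10.
Run Miller on y^2=x^3+12324181122911 over F_{55967287522711}: ladder 1001001 (7 bits); e = f_P(D_Q)/f_Q(D_P).
e_{73}(P',Q') = 28526719151850 + 21582087718686*t.
(28526719151850 + 21582087718686*t)^{10} mod (55967287522711,f) = 54945356258508 + 23360961733586*t.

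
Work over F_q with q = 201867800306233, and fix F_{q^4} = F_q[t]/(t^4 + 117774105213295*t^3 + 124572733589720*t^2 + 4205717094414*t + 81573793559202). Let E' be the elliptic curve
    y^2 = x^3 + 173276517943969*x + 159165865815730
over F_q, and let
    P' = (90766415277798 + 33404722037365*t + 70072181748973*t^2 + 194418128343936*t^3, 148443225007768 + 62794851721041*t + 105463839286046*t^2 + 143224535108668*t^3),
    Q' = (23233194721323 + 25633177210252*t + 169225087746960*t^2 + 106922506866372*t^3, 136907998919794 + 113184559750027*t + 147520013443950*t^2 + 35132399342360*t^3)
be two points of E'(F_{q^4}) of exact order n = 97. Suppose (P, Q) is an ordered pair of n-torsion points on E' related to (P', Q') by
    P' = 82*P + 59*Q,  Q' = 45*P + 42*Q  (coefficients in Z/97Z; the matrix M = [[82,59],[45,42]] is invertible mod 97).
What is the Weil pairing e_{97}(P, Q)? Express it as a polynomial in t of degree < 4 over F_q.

132451385351054 + 72901480261673*t + 1688321003795*t^2 + 60312527101131*t^3

Alternating bilinearity on E[97] (values in mu_{97} in F_{201867800306233^4}) gives e(P',Q') = e(P,Q)^det(M).
det(M) mod 97 = 13; its inverse in (Z/97)^* is 15 (check: 13*15 mod 97 = 1).
Run Miller on y^2=x^3+173276517943969*x+159165865815730 over F_{201867800306233}: ladder 1100001 (7 bits); e = f_P(D_Q)/f_Q(D_P).
f_P(D_Q)/f_Q(D_P) = 161790655609100 + 56514507310087*t + 142069209909218*t^2 + 38714276683767*t^3.
Thus e_{97}(P,Q) = 132451385351054 + 72901480261673*t + 1688321003795*t^2 + 60312527101131*t^3.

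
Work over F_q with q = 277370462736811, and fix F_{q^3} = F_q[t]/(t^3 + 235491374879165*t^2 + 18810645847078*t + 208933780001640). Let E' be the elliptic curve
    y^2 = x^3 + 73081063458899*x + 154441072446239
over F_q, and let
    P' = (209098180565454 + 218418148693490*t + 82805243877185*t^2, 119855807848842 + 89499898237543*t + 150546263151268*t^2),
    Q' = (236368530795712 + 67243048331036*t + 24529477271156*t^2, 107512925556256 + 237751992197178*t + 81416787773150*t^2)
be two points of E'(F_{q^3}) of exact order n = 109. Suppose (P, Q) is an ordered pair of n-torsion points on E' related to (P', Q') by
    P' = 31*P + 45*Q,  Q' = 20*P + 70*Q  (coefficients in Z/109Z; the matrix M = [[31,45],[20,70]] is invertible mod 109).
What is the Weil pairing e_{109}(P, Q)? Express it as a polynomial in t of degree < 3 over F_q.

Since e_{109}(P,P)=e_{109}(Q,Q)=1 and e_{109}(Q,P)=e_{109}(P,Q)^{-1}, expanding e_{109}(31*P + 45*Q,20*P + 70*Q) leaves e(P,Q)^det(M).
det(M) mod 109 = 71; its inverse in (Z/109)^* is 43 (check: 71*43 mod 109 = 1).
Build f_{109,P'} and f_{109,Q'} via the 7-bit ladder of 109=1101101_2; evaluate at shifted divisors; quotient in F_{277370462736811^3}.
So e_{109}(P',Q') = 127649073443255 + 48899594229014*t + 97542666578559*t^2.
Raise to 43: e(P,Q) = 8018491709363 + 148204222418886*t + 81123045729731*t^2 in mu_{109}.

8018491709363 + 148204222418886*t + 81123045729731*t^2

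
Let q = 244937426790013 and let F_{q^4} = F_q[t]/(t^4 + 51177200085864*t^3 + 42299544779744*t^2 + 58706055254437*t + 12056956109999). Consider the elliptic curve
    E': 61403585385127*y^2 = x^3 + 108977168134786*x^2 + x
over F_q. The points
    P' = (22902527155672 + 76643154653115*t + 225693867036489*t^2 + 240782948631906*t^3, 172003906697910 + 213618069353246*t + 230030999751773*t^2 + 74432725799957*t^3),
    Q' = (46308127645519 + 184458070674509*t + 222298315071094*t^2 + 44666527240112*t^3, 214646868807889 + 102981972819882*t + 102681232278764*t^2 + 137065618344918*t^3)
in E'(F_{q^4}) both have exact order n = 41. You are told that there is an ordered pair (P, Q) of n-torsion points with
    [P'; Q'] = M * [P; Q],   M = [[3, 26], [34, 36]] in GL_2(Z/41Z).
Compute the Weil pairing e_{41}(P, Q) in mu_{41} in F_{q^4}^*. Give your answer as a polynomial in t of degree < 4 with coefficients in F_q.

The 41-Weil pairing on E[41] over F_{244937426790013} is alternating-bilinear: e_{41}(P',Q') = e_{41}(P,Q)^det(M).
3*36 - 26*34 = -776; reduced mod 41: det = 3, inverse 14.
Undo Montgomery via alpha=205821490437279, beta=114912473994706: (a',b')=(36753090639109,56042080453108) over F_{244937426790013}.
n = 41 = (101001)_2 (6 bits, wt 3); accumulate f_{41,P'}(Q'+S)/f_{41,P'}(S) along the 5-step ladder.
The quotient is 232622063442069 + 171103317710260*t + 136753519159487*t^2 + 179653588702315*t^3.
e_{41}(P,Q) = (232622063442069 + 171103317710260*t + 136753519159487*t^2 + 179653588702315*t^3)^{14} = 224895054860878 + 119647079891283*t + 38623629230793*t^2 + 239197512439981*t^3.

224895054860878 + 119647079891283*t + 38623629230793*t^2 + 239197512439981*t^3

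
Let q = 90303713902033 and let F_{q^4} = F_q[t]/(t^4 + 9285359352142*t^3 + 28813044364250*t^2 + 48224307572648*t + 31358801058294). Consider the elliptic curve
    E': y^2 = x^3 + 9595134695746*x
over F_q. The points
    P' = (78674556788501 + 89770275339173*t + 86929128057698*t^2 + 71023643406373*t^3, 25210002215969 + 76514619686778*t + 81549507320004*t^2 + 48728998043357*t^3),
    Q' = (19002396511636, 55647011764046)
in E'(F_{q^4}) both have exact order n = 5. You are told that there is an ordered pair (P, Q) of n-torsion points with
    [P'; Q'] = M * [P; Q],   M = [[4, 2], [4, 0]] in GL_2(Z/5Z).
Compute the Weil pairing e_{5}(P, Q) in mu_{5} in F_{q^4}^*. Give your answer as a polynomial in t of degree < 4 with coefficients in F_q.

Under M = [[4,2],[4,0]] in GL_2(Z/5), e_{5}(P',Q') = e_{5}(P,Q)^(4*0-2*4 mod 5).
det M = 4*0 - 2*4 = -8 = 2 (mod 5); 2^{-1} = 3 (mod 5).
n = 5 = (101)_2 (3 bits, wt 2); accumulate f_{5,P'}(Q'+S)/f_{5,P'}(S) along the 2-step ladder.
Result: e(P',Q') = 83632934734201 + 78665930179640*t + 4437313196380*t^2 + 41374016368838*t^3.
e_{5}(P,Q) = (83632934734201 + 78665930179640*t + 4437313196380*t^2 + 41374016368838*t^3)^{3} = 5034023615731 + 6835930560961*t + 40435957142354*t^2 + 72428031590644*t^3.

5034023615731 + 6835930560961*t + 40435957142354*t^2 + 72428031590644*t^3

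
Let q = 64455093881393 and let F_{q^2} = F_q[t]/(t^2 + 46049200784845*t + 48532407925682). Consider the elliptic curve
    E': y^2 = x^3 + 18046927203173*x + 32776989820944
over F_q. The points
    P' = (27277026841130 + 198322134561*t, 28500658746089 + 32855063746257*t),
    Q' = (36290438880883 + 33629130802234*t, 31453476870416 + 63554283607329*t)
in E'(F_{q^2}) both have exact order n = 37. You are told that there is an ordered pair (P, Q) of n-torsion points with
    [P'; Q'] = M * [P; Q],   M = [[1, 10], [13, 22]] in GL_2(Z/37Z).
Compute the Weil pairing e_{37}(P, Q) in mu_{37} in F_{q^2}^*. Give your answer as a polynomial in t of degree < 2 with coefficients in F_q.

The 37-Weil pairing on E[37] over F_{64455093881393} is alternating-bilinear: e_{37}(P',Q') = e_{37}(P,Q)^det(M).
det M = 1*22 - 10*13 = -108 = 3 (mod 37); 3^{-1} = 25 (mod 37).
6-bit Miller (100101) on E'/F_{64455093881393} with a'=18046927203173, b'=32776989820944: accumulate tangent/chord ratios at Q'+S and P'+S'.
Miller gives e_{37}(P',Q') = 40280990389238 + 27285019608201*t in F_{64455093881393^2}.
Hence e(P,Q) = 60857034920511 + 16736316496263*t in F_{64455093881393^2}^*.

60857034920511 + 16736316496263*t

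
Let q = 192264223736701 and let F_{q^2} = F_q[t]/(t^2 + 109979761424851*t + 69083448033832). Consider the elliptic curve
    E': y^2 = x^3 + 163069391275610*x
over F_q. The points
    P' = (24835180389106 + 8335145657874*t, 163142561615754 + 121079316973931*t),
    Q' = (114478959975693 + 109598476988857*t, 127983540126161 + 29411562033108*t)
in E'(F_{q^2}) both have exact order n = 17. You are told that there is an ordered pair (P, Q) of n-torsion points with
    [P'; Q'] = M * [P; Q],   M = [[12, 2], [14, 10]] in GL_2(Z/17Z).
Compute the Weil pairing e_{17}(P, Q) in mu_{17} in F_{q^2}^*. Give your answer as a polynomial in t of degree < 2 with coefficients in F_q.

86336593667724 + 191636201191143*t

Since e_{17}(P,P)=e_{17}(Q,Q)=1 and e_{17}(Q,P)=e_{17}(P,Q)^{-1}, expanding e_{17}(12*P + 2*Q,14*P + 10*Q) leaves e(P,Q)^det(M).
Inverting 7 mod 17: 5. Thus e_{17}(P,Q) = e(P',Q')^{5}.
Miller loop for e_{17} over F_{192264223736701^2}: bits of 17 = 10001; 4 double steps + 1 add steps, l/v at each.
e_{17}(P',Q') = 166766641800200 + 87555303194008*t.
Thus e_{17}(P,Q) = 86336593667724 + 191636201191143*t.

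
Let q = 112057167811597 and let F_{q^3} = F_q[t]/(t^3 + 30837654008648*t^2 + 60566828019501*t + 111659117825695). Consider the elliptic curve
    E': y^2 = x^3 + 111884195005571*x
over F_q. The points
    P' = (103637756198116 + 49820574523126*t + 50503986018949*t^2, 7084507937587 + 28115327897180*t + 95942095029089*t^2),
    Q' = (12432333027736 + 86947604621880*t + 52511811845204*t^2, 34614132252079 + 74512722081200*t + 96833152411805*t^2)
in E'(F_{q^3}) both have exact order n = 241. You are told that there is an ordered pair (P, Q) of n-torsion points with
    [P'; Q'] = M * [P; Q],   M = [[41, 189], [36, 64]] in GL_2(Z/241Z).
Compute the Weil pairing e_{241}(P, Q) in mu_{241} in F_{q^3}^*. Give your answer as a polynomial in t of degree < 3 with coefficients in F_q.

Alternating bilinearity on E[241] (values in mu_{241} in F_{112057167811597^3}) gives e(P',Q') = e(P,Q)^det(M).
Hence e(P,Q) = e(P',Q')^{90} where 90 = 158^{-1} mod 241.
Miller loop for e_{241} over F_{112057167811597^3}: bits of 241 = 11110001; 7 double steps + 4 add steps, l/v at each.
e_{241}(P',Q') = 5234595543075 + 56191126794358*t + 36423815706048*t^2.
Thus e_{241}(P,Q) = 60916326417010 + 17654394734179*t + 6902453868786*t^2.

60916326417010 + 17654394734179*t + 6902453868786*t^2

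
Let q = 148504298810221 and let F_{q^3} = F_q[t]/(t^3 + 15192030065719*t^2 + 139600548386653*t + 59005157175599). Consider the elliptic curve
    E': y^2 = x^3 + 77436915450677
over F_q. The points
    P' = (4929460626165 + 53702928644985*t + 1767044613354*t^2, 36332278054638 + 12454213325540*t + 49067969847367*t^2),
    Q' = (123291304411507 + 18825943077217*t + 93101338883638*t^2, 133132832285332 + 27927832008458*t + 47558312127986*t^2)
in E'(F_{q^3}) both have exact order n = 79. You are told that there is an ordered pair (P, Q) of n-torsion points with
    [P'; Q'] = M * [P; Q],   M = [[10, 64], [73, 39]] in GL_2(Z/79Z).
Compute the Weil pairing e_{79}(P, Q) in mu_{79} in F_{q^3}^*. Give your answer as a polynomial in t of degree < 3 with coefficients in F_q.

101515227700632 + 67520235268653*t + 31746393441346*t^2

Alternating bilinearity on E[79] (values in mu_{79} in F_{148504298810221^3}) gives e(P',Q') = e(P,Q)^det(M).
det(M) mod 79 = 63; its inverse in (Z/79)^* is 74 (check: 63*74 mod 79 = 1).
Double-and-add over 1001111: 7-1 doublings, 5-1 additions; each step l_{T,T}/v_{2T} or l_{T,P'}/v at Q'+S for random S.
Result: e(P',Q') = 93344342200079 + 19235507313903*t + 41191166615945*t^2.
Thus e_{79}(P,Q) = 101515227700632 + 67520235268653*t + 31746393441346*t^2.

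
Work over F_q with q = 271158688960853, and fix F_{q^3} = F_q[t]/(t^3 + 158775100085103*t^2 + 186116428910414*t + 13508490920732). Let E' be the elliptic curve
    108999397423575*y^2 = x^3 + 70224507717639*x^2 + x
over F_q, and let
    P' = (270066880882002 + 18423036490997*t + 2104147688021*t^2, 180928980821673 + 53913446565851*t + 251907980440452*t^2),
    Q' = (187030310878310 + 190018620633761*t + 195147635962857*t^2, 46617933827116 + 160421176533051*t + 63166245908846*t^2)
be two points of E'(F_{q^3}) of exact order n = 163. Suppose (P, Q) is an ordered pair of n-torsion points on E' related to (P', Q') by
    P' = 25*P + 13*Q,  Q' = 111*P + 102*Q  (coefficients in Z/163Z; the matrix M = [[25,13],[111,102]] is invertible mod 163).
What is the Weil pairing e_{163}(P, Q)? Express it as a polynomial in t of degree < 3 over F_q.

141479846659690 + 244909707832706*t + 90782319659282*t^2

Since e_{163}(P,P)=e_{163}(Q,Q)=1 and e_{163}(Q,P)=e_{163}(P,Q)^{-1}, expanding e_{163}(25*P + 13*Q,111*P + 102*Q) leaves e(P,Q)^det(M).
Hence e(P,Q) = e(P',Q')^{139} where 139 = 129^{-1} mod 163.
Undo Montgomery via alpha=239652558490928, beta=123027958546973: (a',b')=(93972040304812,211053847363304) over F_{271158688960853}.
Miller loop for e_{163} over F_{271158688960853^3}: bits of 163 = 10100011; 7 double steps + 3 add steps, l/v at each.
e_{163}(P',Q') = 33581315234403 + 242174007932931*t + 163642136113601*t^2.
(33581315234403 + 242174007932931*t + 163642136113601*t^2)^{139} mod (271158688960853,f) = 141479846659690 + 244909707832706*t + 90782319659282*t^2.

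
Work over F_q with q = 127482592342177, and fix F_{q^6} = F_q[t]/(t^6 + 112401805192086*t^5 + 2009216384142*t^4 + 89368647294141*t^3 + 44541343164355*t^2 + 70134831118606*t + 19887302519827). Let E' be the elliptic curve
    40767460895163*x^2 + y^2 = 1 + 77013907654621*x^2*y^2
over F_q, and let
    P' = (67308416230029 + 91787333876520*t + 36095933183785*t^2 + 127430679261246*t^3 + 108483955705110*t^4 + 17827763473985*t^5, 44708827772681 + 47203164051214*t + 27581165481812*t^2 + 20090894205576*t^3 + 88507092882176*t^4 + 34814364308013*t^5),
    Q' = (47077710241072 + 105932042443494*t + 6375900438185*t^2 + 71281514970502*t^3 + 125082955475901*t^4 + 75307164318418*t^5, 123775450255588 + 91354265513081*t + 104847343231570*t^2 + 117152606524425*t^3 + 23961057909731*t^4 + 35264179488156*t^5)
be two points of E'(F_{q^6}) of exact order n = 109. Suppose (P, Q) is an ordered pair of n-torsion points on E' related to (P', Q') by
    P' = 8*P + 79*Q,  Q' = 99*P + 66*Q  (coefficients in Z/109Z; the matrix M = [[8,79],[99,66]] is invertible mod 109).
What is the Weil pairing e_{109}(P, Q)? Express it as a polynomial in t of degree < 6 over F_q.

80319178877722 + 33524277752399*t + 100343823095255*t^2 + 11261531147379*t^3 + 125906565099245*t^4 + 79187035001422*t^5

e_{109}(aP+bQ,cP+dQ) = e_{109}(P,Q)^(ad-bc); with (a,b,c,d)=(8,79,99,66) this gives the det-109 law.
Inverting 10 mod 109: 11. Thus e_{109}(P,Q) = e(P',Q')^{11}.
Map (x,y)_Ed via u=(1+y)/(1-y), v=(1+y)/((1-y)x) to Montgomery A=38572179723337,B=46776220448339; then to (a',b')=(56354544300790,63371267353251).
Run Miller on y^2=x^3+56354544300790*x+63371267353251 over F_{127482592342177}: ladder 1101101 (7 bits); e = f_P(D_Q)/f_Q(D_P).
So e_{109}(P',Q') = 127027402855855 + 106018694740181*t + 105777237663353*t^2 + 86067385585946*t^3 + 89455945594259*t^4 + 58103425354301*t^5.
Thus e_{109}(P,Q) = 80319178877722 + 33524277752399*t + 100343823095255*t^2 + 11261531147379*t^3 + 125906565099245*t^4 + 79187035001422*t^5.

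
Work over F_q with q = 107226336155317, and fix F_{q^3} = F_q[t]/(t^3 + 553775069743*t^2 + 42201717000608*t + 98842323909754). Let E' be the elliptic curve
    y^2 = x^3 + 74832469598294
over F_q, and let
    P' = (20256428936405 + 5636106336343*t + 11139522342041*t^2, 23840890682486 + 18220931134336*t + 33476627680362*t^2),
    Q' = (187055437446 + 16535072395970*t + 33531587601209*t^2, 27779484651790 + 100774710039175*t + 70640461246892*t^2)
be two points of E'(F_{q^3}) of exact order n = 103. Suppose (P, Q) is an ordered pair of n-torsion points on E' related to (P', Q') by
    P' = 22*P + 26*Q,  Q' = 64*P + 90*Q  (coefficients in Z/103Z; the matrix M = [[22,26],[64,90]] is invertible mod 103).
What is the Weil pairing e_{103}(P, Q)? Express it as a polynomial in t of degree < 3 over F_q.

76298865722658 + 59158449328739*t + 27835711688962*t^2

e_{103} is bilinear + alternating on E[103], so e_{103}(22*P + 26*Q, 64*P + 90*Q) = e_{103}(P,Q)^(22*90-26*64).
Inverting 7 mod 103: 59. Thus e_{103}(P,Q) = e(P',Q')^{59}.
n = 103 = (1100111)_2 (7 bits, wt 5); accumulate f_{103,P'}(Q'+S)/f_{103,P'}(S) along the 6-step ladder.
Miller gives e_{103}(P',Q') = 22876166481059 + 86600287441094*t + 35195694261363*t^2 in F_{107226336155317^3}.
e_{103}(P,Q) = (22876166481059 + 86600287441094*t + 35195694261363*t^2)^{59} = 76298865722658 + 59158449328739*t + 27835711688962*t^2.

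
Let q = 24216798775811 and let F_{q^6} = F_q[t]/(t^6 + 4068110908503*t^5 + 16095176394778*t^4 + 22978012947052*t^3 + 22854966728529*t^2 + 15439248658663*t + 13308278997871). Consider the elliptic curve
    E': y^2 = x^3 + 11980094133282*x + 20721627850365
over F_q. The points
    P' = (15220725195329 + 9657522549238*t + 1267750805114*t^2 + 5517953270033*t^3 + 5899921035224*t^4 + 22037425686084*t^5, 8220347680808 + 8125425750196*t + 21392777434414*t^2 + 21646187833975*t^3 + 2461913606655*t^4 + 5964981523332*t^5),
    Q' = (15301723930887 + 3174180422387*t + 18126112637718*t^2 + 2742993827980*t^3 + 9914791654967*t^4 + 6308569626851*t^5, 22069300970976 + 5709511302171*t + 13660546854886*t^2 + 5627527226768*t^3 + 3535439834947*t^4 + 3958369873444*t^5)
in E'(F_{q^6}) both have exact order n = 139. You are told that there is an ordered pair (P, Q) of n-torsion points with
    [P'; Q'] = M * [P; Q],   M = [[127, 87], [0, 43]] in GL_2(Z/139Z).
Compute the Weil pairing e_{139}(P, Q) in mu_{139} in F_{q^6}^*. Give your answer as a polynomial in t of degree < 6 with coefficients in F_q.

Alternating bilinearity on E[139] (values in mu_{139} in F_{24216798775811^6}) gives e(P',Q') = e(P,Q)^det(M).
So e_{139}(P,Q) = e_{139}(P',Q')^{73}, since 40*73 = 1 mod 139.
Build f_{139,P'} and f_{139,Q'} via the 8-bit ladder of 139=10001011_2; evaluate at shifted divisors; quotient in F_{24216798775811^6}.
So e_{139}(P',Q') = 9379810179192 + 17878512807666*t + 22377243725798*t^2 + 3747605830573*t^3 + 1839638130396*t^4 + 19053955583392*t^5.
Hence e(P,Q) = 6979947326442 + 3874769698143*t + 21352310396829*t^2 + 22478625001750*t^3 + 18257142793387*t^4 + 4399918905819*t^5 in F_{24216798775811^6}^*.

6979947326442 + 3874769698143*t + 21352310396829*t^2 + 22478625001750*t^3 + 18257142793387*t^4 + 4399918905819*t^5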